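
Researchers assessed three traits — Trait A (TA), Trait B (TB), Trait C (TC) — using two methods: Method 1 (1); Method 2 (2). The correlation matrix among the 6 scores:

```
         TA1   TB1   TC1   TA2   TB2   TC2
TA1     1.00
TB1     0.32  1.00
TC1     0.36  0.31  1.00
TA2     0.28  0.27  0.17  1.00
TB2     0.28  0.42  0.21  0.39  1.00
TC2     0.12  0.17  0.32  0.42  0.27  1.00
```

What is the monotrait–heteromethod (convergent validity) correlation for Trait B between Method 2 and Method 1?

Same trait (TB), different methods: r(TB2, TB1) = 0.42.

0.42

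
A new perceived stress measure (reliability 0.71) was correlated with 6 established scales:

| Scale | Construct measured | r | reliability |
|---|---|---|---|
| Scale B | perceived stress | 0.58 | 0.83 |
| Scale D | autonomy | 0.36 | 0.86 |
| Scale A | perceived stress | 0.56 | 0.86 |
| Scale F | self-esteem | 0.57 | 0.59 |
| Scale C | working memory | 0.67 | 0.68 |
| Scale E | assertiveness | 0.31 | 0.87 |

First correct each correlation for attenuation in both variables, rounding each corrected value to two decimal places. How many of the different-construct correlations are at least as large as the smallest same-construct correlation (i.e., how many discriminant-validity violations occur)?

Disattenuated r (r / √(r_scale · r_new)):
  Scale B (conv): 0.58 / √(0.83·0.71) = 0.76
  Scale D (disc): 0.36 / √(0.86·0.71) = 0.46
  Scale A (conv): 0.56 / √(0.86·0.71) = 0.72
  Scale F (disc): 0.57 / √(0.59·0.71) = 0.88
  Scale C (disc): 0.67 / √(0.68·0.71) = 0.96
  Scale E (disc): 0.31 / √(0.87·0.71) = 0.39
Smallest convergent = 0.72. Discriminant values: 0.46, 0.88, 0.96, 0.39; count ≥ 0.72 → 2.

2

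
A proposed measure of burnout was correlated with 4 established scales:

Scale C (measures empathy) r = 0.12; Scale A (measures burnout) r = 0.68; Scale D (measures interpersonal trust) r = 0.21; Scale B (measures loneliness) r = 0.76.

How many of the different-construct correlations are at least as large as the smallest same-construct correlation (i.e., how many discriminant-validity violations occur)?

1

Convergent (same construct = burnout): Scale A.
Smallest convergent = 0.68. Discriminant values: 0.12, 0.21, 0.76; count ≥ 0.68 → 1.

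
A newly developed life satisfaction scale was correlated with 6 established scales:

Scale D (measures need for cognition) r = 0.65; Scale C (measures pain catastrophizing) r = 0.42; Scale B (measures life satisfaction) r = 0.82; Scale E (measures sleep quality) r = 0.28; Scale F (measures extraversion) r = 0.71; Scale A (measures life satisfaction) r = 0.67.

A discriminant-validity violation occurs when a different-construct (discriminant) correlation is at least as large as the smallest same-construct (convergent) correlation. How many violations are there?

Convergent (same construct = life satisfaction): Scale B, Scale A.
Smallest convergent = 0.67. Discriminant values: 0.65, 0.42, 0.28, 0.71; count ≥ 0.67 → 1.

1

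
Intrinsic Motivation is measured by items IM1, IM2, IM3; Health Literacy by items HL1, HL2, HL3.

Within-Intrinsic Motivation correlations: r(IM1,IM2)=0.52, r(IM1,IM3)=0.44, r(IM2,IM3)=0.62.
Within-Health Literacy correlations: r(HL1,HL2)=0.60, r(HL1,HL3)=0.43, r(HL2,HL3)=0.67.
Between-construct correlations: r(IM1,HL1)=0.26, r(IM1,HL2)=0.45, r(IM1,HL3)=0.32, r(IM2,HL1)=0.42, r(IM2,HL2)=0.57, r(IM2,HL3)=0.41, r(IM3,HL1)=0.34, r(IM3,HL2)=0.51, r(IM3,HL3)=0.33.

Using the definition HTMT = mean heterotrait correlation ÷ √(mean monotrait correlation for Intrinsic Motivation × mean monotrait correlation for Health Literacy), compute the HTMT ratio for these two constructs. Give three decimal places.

0.734

Between-construct mean = 3.61/9 = 0.4011.
Mean within-IM = 1.58/3 = 0.5267; mean within-HL = 1.70/3 = 0.5667.
Geometric mean = √(0.5267 × 0.5667) = 0.5463.
HTMT = 0.4011 / 0.5463 = 0.734.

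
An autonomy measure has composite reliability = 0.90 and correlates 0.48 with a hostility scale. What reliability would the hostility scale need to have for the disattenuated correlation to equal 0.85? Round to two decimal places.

0.35

r_true = r_obs / √(r_xx · r_yy) ⇒ 0.85 = 0.48 / √(0.90 · r_yy).
√(0.90 · r_yy) = 0.48 / 0.85 = 0.5647; 0.90 · r_yy = 0.3189; r_yy = 0.3189 / 0.90 ≈ 0.35.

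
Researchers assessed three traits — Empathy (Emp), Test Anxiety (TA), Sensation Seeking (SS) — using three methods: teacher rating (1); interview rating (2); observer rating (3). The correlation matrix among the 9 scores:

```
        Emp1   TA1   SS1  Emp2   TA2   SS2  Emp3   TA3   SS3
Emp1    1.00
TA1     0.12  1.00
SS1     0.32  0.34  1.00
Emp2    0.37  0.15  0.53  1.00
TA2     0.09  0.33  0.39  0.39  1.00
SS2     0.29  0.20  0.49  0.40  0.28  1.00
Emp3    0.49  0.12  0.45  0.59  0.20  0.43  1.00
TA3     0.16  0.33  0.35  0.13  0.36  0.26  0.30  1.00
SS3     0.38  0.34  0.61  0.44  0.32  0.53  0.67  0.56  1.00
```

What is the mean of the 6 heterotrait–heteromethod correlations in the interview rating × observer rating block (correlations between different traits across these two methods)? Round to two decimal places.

0.30

HTHM values (method 2 × method 3): 0.13, 0.44, 0.20, 0.32, 0.43, 0.26; mean = 1.78/6 = 0.30.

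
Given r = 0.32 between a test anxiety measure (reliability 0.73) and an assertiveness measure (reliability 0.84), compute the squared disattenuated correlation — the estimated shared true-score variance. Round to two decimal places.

0.17

Disattenuated r = 0.32 / √(0.73 × 0.84) = 0.32 / 0.7831 = 0.4086.
Shared true-score variance = 0.4086² = 0.1670 ≈ 0.17.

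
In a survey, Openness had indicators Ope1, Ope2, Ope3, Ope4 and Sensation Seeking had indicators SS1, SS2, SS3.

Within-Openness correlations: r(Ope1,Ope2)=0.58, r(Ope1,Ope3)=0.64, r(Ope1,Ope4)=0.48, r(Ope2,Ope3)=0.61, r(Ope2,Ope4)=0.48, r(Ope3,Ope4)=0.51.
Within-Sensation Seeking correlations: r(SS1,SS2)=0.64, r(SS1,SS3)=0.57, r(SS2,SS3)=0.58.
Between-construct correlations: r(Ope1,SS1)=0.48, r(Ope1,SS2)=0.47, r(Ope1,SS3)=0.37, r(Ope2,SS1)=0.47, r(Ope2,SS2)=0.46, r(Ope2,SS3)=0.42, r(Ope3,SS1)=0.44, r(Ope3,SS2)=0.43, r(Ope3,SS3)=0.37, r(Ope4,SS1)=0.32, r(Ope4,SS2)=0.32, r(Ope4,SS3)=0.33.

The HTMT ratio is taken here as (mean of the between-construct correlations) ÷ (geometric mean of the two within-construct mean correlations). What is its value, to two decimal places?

Between-construct mean = 4.88/12 = 0.4067.
Mean within-Ope = 3.30/6 = 0.5500; mean within-SS = 1.79/3 = 0.5967.
Geometric mean = √(0.5500 × 0.5967) = 0.5729.
HTMT = 0.4067 / 0.5729 = 0.71.

0.71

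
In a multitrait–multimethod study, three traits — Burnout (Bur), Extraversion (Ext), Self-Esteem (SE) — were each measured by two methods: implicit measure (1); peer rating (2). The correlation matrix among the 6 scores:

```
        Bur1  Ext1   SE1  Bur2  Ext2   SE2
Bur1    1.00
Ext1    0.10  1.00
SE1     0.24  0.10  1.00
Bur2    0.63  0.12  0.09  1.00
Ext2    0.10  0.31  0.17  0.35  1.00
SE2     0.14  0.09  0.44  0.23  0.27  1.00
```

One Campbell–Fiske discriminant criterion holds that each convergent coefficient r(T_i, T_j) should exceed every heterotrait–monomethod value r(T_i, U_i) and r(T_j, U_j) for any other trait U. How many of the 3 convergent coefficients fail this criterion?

1

Convergent coefficients and their comparison sets:
Bur (methods 1·2): 0.63 vs {0.10, 0.35, 0.24, 0.23} → pass.
Ext (methods 1·2): 0.31 vs {0.10, 0.35, 0.10, 0.27} → fail.
SE (methods 1·2): 0.44 vs {0.24, 0.23, 0.10, 0.27} → pass.
1 of 3 fail.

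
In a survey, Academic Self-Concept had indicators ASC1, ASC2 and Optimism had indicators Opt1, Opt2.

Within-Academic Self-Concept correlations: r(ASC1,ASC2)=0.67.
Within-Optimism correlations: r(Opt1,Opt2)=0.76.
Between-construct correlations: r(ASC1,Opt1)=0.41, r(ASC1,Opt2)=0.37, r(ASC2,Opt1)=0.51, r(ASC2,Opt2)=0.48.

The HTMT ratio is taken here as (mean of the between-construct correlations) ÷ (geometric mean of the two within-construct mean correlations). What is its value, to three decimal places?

0.620

Between-construct mean = 1.77/4 = 0.4425.
Mean within-ASC = 0.67/1 = 0.6700; mean within-Opt = 0.76/1 = 0.7600.
Geometric mean = √(0.6700 × 0.7600) = 0.7136.
HTMT = 0.4425 / 0.7136 = 0.620.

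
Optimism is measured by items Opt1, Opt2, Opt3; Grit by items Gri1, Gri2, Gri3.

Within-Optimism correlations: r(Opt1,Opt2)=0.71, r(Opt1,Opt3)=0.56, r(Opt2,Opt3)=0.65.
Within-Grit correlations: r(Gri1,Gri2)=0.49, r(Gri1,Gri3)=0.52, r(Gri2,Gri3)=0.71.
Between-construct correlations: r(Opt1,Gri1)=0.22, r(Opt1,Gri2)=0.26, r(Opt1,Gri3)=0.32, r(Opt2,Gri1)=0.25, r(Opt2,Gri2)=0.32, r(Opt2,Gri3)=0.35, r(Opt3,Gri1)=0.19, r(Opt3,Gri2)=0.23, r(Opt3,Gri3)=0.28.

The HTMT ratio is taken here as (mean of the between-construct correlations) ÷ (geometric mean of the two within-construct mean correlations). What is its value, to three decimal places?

0.444

Mean between = 2.42/9 = 0.2689.
Mean within-Opt = 1.92/3 = 0.6400; mean within-Gri = 1.72/3 = 0.5733.
Geometric mean = √(0.6400 × 0.5733) = 0.6057.
HTMT = 0.2689 / 0.6057 = 0.444.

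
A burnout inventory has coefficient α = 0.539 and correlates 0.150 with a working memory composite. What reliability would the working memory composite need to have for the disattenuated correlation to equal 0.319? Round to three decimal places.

0.410

r_true = r_obs / √(r_xx · r_yy) ⇒ 0.319 = 0.150 / √(0.539 · r_yy).
√(0.539 · r_yy) = 0.150 / 0.319 = 0.4702; 0.539 · r_yy = 0.2211; r_yy = 0.2211 / 0.539 ≈ 0.410.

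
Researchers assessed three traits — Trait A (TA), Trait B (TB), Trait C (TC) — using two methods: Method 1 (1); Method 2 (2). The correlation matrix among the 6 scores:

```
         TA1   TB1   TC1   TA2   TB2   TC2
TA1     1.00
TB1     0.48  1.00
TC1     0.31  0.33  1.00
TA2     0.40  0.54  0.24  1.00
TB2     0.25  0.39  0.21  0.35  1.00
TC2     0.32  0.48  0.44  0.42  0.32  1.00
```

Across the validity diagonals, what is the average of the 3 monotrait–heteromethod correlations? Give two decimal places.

0.41

Convergent values: 0.40, 0.39, 0.44; mean = 1.23/3 = 0.41.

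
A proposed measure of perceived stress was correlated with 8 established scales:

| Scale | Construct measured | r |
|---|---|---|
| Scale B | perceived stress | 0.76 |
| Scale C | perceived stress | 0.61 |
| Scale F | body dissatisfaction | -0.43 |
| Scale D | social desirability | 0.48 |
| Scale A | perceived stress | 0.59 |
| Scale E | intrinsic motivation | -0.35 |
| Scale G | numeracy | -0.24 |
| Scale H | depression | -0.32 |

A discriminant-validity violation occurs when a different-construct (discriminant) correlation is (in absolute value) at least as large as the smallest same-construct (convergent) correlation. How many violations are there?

0

Convergent (same construct = perceived stress): Scale B, Scale C, Scale A.
Smallest convergent = 0.59. Discriminant |r|: 0.43, 0.48, 0.35, 0.24, 0.32; count ≥ 0.59 → 0.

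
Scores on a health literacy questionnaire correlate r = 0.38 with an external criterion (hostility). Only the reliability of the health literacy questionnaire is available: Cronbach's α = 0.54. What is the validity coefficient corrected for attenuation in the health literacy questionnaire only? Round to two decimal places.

Single correction: r_c = r_obs / √r_xx = 0.38 / √0.54 = 0.38 / 0.7348 ≈ 0.52.

0.52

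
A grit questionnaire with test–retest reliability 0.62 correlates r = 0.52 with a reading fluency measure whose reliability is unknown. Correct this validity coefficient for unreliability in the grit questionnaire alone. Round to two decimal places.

0.66

Single correction: r_c = r_obs / √r_xx = 0.52 / √0.62 = 0.52 / 0.7874 ≈ 0.66.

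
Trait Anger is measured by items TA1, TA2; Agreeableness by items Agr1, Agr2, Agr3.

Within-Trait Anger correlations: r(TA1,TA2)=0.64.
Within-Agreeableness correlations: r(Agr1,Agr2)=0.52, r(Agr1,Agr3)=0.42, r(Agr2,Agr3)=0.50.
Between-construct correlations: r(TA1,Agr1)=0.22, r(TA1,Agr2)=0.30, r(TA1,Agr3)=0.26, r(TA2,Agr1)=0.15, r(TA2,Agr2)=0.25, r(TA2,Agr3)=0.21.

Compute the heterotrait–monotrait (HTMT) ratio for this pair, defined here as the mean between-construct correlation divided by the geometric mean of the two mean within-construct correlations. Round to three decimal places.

Between-construct mean = 1.39/6 = 0.2317.
Mean within-TA = 0.64/1 = 0.6400; mean within-Agr = 1.44/3 = 0.4800.
Geometric mean = √(0.6400 × 0.4800) = 0.5543.
HTMT = 0.2317 / 0.5543 = 0.418.

0.418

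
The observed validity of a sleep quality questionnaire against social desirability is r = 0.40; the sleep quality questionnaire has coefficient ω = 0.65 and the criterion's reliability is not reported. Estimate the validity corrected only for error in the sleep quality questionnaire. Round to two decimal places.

Single correction: r_c = r_obs / √r_xx = 0.40 / √0.65 = 0.40 / 0.8062 ≈ 0.50.

0.50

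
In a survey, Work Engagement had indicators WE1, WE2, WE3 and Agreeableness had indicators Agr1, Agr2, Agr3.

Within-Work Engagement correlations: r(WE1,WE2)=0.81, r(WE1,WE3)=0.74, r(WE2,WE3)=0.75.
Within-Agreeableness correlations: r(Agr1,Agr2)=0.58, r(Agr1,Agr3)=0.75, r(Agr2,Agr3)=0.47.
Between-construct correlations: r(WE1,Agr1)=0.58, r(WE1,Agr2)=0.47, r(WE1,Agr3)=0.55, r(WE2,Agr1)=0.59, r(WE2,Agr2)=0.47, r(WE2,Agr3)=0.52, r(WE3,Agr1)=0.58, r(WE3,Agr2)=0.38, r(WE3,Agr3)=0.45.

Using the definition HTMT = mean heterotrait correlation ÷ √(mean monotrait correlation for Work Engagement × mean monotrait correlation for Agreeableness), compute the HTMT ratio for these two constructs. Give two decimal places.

Mean heterotrait r = 4.59/9 = 0.5100.
Mean within-WE = 2.30/3 = 0.7667; mean within-Agr = 1.80/3 = 0.6000.
Geometric mean = √(0.7667 × 0.6000) = 0.6782.
HTMT = 0.5100 / 0.6782 = 0.75.

0.75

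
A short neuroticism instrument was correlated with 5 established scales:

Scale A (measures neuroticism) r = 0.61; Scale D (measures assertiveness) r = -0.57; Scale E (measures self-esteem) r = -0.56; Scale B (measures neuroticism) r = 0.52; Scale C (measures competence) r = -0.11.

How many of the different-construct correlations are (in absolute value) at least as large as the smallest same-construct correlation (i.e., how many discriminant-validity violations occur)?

Convergent (same construct = neuroticism): Scale A, Scale B.
Smallest convergent = 0.52. Discriminant |r|: 0.57, 0.56, 0.11; count ≥ 0.52 → 2.

2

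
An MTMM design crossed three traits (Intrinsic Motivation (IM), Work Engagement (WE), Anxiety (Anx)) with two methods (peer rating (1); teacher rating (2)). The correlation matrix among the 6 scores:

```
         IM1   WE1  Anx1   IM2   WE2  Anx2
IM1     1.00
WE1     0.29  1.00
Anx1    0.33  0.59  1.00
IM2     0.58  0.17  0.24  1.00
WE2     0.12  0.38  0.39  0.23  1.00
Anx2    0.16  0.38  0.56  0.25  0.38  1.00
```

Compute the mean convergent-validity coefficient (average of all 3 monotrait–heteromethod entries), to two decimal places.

Convergent values: 0.58, 0.38, 0.56; mean = 1.52/3 = 0.51.

0.51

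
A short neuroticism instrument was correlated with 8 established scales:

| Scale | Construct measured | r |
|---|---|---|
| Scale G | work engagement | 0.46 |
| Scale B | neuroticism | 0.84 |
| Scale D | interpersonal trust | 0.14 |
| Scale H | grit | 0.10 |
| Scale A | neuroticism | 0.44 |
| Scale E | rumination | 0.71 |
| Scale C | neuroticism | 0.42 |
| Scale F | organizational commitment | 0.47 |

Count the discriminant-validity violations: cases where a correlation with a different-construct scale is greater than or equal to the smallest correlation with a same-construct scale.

Convergent (same construct = neuroticism): Scale B, Scale A, Scale C.
Smallest convergent = 0.42. Discriminant values: 0.46, 0.14, 0.10, 0.71, 0.47; count ≥ 0.42 → 3.

3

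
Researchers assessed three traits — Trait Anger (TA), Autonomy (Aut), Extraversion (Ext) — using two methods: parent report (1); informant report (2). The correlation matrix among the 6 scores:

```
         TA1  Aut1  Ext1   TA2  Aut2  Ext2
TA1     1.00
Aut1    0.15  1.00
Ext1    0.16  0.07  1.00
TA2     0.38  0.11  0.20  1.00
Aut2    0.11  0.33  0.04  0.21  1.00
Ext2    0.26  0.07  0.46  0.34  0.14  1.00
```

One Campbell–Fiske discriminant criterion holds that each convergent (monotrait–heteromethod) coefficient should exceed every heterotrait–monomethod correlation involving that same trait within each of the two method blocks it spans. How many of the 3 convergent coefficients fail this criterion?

0

Convergent coefficients and their comparison sets:
TA (methods 1·2): 0.38 vs {0.15, 0.21, 0.16, 0.34} → pass.
Aut (methods 1·2): 0.33 vs {0.15, 0.21, 0.07, 0.14} → pass.
Ext (methods 1·2): 0.46 vs {0.16, 0.34, 0.07, 0.14} → pass.
0 of 3 fail.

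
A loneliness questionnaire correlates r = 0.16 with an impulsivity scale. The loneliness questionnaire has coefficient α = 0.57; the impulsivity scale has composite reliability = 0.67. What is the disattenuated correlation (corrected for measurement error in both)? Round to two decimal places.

r_true = r_obs / √(r_xx · r_yy) = 0.16 / √(0.57 × 0.67) = 0.16 / √0.3819 = 0.16 / 0.6180 ≈ 0.26.

0.26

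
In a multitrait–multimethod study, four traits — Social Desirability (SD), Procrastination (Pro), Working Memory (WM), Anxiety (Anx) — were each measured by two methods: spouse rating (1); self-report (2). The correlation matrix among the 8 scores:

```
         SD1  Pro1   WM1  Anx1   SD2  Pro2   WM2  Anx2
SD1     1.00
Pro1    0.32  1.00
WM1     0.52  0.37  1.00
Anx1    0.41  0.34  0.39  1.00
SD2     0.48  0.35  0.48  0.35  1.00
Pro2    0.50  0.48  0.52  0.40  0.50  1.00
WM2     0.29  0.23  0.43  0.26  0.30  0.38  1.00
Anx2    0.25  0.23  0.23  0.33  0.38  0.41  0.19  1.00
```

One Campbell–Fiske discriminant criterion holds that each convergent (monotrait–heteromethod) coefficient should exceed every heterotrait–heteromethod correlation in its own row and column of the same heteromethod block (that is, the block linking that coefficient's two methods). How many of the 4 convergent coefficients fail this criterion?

4

Convergent coefficients and their comparison sets:
SD (methods 1·2): 0.48 vs {0.50, 0.35, 0.29, 0.48, 0.25, 0.35} → fail.
Pro (methods 1·2): 0.48 vs {0.35, 0.50, 0.23, 0.52, 0.23, 0.40} → fail.
WM (methods 1·2): 0.43 vs {0.48, 0.29, 0.52, 0.23, 0.23, 0.26} → fail.
Anx (methods 1·2): 0.33 vs {0.35, 0.25, 0.40, 0.23, 0.26, 0.23} → fail.
4 of 4 fail.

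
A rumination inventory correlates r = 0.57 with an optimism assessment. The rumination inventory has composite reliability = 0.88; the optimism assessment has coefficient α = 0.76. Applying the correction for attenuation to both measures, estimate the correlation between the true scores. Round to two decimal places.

r_true = r_obs / √(r_xx · r_yy) = 0.57 / √(0.88 × 0.76) = 0.57 / √0.6688 = 0.57 / 0.8178 ≈ 0.70.

0.70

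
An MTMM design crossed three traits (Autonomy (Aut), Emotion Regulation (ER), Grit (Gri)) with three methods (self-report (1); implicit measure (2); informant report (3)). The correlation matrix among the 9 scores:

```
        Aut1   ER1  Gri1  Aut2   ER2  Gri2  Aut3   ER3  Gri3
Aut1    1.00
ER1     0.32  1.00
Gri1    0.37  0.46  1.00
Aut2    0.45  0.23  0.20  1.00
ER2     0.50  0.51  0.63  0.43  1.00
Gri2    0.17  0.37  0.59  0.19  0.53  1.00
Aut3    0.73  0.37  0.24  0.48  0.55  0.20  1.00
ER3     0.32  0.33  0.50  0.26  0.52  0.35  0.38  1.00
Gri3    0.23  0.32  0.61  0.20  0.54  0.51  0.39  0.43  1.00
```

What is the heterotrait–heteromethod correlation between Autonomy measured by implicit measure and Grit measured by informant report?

Different traits and methods: r(Aut2, Gri3) = 0.20.

0.20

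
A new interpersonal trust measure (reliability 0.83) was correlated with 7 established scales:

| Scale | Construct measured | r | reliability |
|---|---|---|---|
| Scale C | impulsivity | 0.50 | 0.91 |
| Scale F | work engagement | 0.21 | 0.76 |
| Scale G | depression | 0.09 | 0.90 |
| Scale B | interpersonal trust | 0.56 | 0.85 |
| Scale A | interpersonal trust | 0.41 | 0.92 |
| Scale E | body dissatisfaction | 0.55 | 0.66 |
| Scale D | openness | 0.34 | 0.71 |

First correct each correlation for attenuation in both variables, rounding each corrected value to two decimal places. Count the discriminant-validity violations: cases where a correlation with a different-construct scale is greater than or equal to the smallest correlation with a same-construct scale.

2

Disattenuated r (r / √(r_scale · r_new)):
  Scale C (disc): 0.50 / √(0.91·0.83) = 0.58
  Scale F (disc): 0.21 / √(0.76·0.83) = 0.26
  Scale G (disc): 0.09 / √(0.90·0.83) = 0.10
  Scale B (conv): 0.56 / √(0.85·0.83) = 0.67
  Scale A (conv): 0.41 / √(0.92·0.83) = 0.47
  Scale E (disc): 0.55 / √(0.66·0.83) = 0.74
  Scale D (disc): 0.34 / √(0.71·0.83) = 0.44
Smallest convergent = 0.47. Discriminant values: 0.58, 0.26, 0.10, 0.74, 0.44; count ≥ 0.47 → 2.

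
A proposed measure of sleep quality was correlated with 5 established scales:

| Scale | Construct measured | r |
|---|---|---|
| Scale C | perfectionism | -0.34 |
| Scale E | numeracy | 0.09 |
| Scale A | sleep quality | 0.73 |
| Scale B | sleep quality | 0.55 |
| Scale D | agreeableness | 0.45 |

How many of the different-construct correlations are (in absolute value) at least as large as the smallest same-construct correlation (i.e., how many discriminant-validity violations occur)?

0

Convergent (same construct = sleep quality): Scale A, Scale B.
Smallest convergent = 0.55. Discriminant |r|: 0.34, 0.09, 0.45; count ≥ 0.55 → 0.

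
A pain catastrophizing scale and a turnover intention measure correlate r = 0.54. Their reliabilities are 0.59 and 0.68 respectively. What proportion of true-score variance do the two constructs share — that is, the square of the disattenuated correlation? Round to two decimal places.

0.73

Disattenuated r = 0.54 / √(0.59 × 0.68) = 0.54 / 0.6334 = 0.8525.
Shared true-score variance = 0.8525² = 0.7268 ≈ 0.73.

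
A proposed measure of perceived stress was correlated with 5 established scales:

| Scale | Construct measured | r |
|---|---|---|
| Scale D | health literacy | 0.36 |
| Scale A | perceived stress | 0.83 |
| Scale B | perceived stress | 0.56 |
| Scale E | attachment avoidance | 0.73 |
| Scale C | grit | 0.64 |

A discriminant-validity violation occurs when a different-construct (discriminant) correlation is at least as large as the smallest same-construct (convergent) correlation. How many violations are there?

2

Convergent (same construct = perceived stress): Scale A, Scale B.
Smallest convergent = 0.56. Discriminant values: 0.36, 0.73, 0.64; count ≥ 0.56 → 2.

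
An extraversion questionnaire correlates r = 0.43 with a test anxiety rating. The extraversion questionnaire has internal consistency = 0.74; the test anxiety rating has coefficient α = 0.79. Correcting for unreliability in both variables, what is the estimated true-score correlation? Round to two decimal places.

0.56

r_true = r_obs / √(r_xx · r_yy) = 0.43 / √(0.74 × 0.79) = 0.43 / √0.5846 = 0.43 / 0.7646 ≈ 0.56.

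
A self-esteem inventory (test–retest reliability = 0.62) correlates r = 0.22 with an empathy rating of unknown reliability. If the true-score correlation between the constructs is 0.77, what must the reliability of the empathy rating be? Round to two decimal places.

0.13

r_true = r_obs / √(r_xx · r_yy) ⇒ 0.77 = 0.22 / √(0.62 · r_yy).
√(0.62 · r_yy) = 0.22 / 0.77 = 0.2857; 0.62 · r_yy = 0.0816; r_yy = 0.0816 / 0.62 ≈ 0.13.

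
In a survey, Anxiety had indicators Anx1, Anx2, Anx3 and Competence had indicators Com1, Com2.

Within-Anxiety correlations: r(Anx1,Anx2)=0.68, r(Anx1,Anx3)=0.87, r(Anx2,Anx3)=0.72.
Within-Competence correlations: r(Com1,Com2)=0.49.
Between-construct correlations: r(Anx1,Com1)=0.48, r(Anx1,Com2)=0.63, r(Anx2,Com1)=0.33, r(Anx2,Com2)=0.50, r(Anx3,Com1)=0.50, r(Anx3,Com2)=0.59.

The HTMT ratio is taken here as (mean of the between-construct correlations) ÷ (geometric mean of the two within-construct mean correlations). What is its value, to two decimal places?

0.83

Between-construct mean = 3.03/6 = 0.5050.
Mean within-Anx = 2.27/3 = 0.7567; mean within-Com = 0.49/1 = 0.4900.
Geometric mean = √(0.7567 × 0.4900) = 0.6089.
HTMT = 0.5050 / 0.6089 = 0.83.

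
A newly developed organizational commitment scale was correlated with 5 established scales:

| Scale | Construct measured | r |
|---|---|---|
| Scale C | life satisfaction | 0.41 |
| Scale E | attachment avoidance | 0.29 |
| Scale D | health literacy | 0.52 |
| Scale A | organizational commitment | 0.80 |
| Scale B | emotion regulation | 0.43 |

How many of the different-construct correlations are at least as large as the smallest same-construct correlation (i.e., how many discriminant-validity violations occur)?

Convergent (same construct = organizational commitment): Scale A.
Smallest convergent = 0.80. Discriminant values: 0.41, 0.29, 0.52, 0.43; count ≥ 0.80 → 0.

0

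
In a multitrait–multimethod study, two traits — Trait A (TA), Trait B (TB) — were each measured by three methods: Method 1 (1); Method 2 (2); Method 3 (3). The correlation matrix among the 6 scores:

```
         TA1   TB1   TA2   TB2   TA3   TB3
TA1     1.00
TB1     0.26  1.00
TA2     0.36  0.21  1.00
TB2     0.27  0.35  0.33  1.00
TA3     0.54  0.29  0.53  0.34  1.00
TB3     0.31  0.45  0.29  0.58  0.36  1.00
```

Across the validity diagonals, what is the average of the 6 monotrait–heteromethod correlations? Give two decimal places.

Convergent values: 0.36, 0.54, 0.53, 0.35, 0.45, 0.58; mean = 2.81/6 = 0.47.

0.47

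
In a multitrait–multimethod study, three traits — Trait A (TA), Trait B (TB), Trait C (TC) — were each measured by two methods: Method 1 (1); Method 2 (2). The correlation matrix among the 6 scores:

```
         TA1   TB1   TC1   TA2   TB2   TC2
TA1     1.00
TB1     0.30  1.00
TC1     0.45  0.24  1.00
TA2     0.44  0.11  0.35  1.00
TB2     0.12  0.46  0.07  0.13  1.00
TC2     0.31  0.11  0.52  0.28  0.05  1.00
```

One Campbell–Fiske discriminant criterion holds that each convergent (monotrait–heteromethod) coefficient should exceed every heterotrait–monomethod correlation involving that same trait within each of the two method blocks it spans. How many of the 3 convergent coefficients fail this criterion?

1

Convergent coefficients and their comparison sets:
TA (methods 1·2): 0.44 vs {0.30, 0.13, 0.45, 0.28} → fail.
TB (methods 1·2): 0.46 vs {0.30, 0.13, 0.24, 0.05} → pass.
TC (methods 1·2): 0.52 vs {0.45, 0.28, 0.24, 0.05} → pass.
1 of 3 fail.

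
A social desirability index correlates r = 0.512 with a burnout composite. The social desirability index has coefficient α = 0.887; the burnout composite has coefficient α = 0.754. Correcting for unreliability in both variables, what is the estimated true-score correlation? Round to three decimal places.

r_true = r_obs / √(r_xx · r_yy) = 0.512 / √(0.887 × 0.754) = 0.512 / √0.668798 = 0.512 / 0.8178 ≈ 0.626.

0.626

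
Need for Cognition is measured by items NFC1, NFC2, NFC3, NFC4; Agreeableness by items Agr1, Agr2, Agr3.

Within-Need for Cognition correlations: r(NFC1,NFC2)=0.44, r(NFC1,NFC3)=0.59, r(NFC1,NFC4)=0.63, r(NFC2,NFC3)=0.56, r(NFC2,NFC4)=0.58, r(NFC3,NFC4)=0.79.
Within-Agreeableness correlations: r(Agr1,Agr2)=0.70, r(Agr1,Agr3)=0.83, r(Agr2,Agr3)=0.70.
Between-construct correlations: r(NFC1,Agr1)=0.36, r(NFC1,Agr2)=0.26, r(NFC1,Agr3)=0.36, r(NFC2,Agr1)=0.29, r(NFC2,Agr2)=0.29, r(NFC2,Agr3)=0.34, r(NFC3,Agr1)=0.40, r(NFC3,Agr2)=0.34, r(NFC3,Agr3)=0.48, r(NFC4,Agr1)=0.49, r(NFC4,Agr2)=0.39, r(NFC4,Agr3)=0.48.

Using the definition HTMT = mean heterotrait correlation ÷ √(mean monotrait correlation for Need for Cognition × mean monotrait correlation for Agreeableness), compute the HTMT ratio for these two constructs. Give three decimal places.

Mean heterotrait r = 4.48/12 = 0.3733.
Mean within-NFC = 3.59/6 = 0.5983; mean within-Agr = 2.23/3 = 0.7433.
Geometric mean = √(0.5983 × 0.7433) = 0.6669.
HTMT = 0.3733 / 0.6669 = 0.560.

0.560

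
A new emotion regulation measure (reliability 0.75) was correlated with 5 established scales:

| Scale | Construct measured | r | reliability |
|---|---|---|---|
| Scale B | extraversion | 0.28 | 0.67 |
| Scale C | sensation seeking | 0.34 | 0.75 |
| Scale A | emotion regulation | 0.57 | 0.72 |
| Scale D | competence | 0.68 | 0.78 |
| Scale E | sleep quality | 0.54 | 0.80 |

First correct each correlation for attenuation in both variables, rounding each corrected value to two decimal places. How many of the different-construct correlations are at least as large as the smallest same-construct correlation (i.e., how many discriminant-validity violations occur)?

1

Disattenuated r (r / √(r_scale · r_new)):
  Scale B (disc): 0.28 / √(0.67·0.75) = 0.39
  Scale C (disc): 0.34 / √(0.75·0.75) = 0.45
  Scale A (conv): 0.57 / √(0.72·0.75) = 0.78
  Scale D (disc): 0.68 / √(0.78·0.75) = 0.89
  Scale E (disc): 0.54 / √(0.80·0.75) = 0.70
Smallest convergent = 0.78. Discriminant values: 0.39, 0.45, 0.89, 0.70; count ≥ 0.78 → 1.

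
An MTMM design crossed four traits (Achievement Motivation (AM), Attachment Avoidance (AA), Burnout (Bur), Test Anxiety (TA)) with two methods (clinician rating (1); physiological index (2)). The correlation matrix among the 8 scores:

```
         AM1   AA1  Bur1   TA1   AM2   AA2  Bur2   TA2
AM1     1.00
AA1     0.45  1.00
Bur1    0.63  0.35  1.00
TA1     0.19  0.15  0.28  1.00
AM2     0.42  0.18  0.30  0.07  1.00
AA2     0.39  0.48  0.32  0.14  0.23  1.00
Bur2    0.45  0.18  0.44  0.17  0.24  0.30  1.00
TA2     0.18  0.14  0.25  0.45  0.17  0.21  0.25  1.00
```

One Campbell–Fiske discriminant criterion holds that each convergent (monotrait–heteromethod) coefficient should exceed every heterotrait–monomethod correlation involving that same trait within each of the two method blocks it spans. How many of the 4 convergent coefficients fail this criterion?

2

Checking each validity diagonal entry against its comparison values:
AM (methods 1·2): 0.42 vs {0.45, 0.23, 0.63, 0.24, 0.19, 0.17} → fail.
AA (methods 1·2): 0.48 vs {0.45, 0.23, 0.35, 0.30, 0.15, 0.21} → pass.
Bur (methods 1·2): 0.44 vs {0.63, 0.24, 0.35, 0.30, 0.28, 0.25} → fail.
TA (methods 1·2): 0.45 vs {0.19, 0.17, 0.15, 0.21, 0.28, 0.25} → pass.
2 of 4 fail.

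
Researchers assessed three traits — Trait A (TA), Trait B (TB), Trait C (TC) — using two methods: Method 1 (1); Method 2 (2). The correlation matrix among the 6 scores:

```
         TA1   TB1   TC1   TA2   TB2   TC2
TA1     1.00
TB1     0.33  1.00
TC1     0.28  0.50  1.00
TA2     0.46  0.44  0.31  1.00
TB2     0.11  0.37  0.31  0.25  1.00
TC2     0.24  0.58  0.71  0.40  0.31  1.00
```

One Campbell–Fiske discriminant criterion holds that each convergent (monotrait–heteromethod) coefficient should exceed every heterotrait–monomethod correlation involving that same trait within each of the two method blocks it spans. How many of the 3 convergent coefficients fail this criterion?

Each convergent coefficient versus the relevant comparison correlations:
TA (methods 1·2): 0.46 vs {0.33, 0.25, 0.28, 0.40} → pass.
TB (methods 1·2): 0.37 vs {0.33, 0.25, 0.50, 0.31} → fail.
TC (methods 1·2): 0.71 vs {0.28, 0.40, 0.50, 0.31} → pass.
1 of 3 fail.

1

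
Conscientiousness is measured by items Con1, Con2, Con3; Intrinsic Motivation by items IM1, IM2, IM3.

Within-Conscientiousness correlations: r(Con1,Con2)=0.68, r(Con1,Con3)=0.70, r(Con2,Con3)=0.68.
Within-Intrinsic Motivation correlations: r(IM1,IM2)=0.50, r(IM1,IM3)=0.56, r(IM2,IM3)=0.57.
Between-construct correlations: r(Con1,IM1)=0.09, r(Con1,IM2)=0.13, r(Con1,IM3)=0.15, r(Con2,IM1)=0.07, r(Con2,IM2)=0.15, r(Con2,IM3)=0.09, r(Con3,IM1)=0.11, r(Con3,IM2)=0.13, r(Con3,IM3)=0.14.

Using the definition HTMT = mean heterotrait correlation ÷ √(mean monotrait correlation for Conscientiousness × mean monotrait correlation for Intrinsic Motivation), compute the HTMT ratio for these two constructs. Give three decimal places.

0.193

Between-construct mean = 1.06/9 = 0.1178.
Mean within-Con = 2.06/3 = 0.6867; mean within-IM = 1.63/3 = 0.5433.
Geometric mean = √(0.6867 × 0.5433) = 0.6108.
HTMT = 0.1178 / 0.6108 = 0.193.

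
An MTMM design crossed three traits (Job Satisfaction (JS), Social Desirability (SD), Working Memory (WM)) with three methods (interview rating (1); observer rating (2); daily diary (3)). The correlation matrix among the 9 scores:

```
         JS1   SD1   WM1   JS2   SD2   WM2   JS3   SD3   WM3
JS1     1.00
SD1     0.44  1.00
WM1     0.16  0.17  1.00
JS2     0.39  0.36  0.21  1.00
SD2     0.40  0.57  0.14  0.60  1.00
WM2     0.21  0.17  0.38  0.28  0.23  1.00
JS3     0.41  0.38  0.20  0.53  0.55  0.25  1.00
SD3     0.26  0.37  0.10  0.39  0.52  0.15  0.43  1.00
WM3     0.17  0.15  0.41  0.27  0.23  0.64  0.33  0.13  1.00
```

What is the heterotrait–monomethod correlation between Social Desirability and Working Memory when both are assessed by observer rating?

0.23

Different traits, same method: r(SD2, WM2) = 0.23.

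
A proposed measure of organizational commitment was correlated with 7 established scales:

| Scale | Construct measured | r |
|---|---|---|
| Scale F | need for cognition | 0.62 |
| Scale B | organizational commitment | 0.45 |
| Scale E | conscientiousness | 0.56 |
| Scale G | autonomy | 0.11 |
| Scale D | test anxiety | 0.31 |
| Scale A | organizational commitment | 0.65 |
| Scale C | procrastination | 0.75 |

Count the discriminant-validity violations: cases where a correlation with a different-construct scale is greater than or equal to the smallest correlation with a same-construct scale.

3

Convergent (same construct = organizational commitment): Scale B, Scale A.
Smallest convergent = 0.45. Discriminant values: 0.62, 0.56, 0.11, 0.31, 0.75; count ≥ 0.45 → 3.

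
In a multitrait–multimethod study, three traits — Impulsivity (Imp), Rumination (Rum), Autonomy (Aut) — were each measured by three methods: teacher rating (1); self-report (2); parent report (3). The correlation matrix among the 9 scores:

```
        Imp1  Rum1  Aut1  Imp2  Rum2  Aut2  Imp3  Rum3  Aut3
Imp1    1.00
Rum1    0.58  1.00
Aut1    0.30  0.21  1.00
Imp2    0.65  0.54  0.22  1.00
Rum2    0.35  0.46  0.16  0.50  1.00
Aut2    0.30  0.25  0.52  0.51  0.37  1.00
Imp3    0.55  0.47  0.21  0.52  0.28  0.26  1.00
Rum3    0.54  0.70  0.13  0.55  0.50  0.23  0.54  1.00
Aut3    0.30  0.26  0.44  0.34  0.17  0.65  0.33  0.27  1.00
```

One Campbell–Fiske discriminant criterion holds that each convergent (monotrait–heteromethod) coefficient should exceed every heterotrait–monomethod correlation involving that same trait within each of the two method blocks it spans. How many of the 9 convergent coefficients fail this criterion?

Each convergent coefficient versus the relevant comparison correlations:
Imp (methods 1·2): 0.65 vs {0.58, 0.50, 0.30, 0.51} → pass.
Imp (methods 1·3): 0.55 vs {0.58, 0.54, 0.30, 0.33} → fail.
Imp (methods 2·3): 0.52 vs {0.50, 0.54, 0.51, 0.33} → fail.
Rum (methods 1·2): 0.46 vs {0.58, 0.50, 0.21, 0.37} → fail.
Rum (methods 1·3): 0.70 vs {0.58, 0.54, 0.21, 0.27} → pass.
Rum (methods 2·3): 0.50 vs {0.50, 0.54, 0.37, 0.27} → fail.
Aut (methods 1·2): 0.52 vs {0.30, 0.51, 0.21, 0.37} → pass.
Aut (methods 1·3): 0.44 vs {0.30, 0.33, 0.21, 0.27} → pass.
Aut (methods 2·3): 0.65 vs {0.51, 0.33, 0.37, 0.27} → pass.
4 of 9 fail.

4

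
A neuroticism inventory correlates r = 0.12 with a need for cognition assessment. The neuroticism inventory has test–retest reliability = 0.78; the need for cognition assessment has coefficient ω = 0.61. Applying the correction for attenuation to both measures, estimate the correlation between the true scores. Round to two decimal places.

0.17

r_true = r_obs / √(r_xx · r_yy) = 0.12 / √(0.78 × 0.61) = 0.12 / √0.4758 = 0.12 / 0.6898 ≈ 0.17.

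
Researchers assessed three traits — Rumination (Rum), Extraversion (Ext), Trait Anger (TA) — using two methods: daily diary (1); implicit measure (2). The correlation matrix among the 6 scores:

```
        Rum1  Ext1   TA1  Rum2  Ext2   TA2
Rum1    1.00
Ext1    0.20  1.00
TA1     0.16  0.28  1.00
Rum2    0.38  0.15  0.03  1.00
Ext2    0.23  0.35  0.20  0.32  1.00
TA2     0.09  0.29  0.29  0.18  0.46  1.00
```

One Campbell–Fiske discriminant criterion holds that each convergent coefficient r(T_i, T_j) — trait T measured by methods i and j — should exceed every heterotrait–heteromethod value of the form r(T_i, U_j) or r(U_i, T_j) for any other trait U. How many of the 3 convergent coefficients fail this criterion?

Each convergent coefficient versus the relevant comparison correlations:
Rum (methods 1·2): 0.38 vs {0.23, 0.15, 0.09, 0.03} → pass.
Ext (methods 1·2): 0.35 vs {0.15, 0.23, 0.29, 0.20} → pass.
TA (methods 1·2): 0.29 vs {0.03, 0.09, 0.20, 0.29} → fail.
1 of 3 fail.

1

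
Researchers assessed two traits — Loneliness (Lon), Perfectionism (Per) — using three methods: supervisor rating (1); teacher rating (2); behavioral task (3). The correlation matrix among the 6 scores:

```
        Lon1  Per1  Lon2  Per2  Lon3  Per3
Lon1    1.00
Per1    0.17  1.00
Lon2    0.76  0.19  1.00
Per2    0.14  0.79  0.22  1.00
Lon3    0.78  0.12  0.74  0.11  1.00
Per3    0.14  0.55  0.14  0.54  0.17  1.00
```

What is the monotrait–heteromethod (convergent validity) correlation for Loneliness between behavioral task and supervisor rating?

Same trait (Lon), different methods: r(Lon3, Lon1) = 0.78.

0.78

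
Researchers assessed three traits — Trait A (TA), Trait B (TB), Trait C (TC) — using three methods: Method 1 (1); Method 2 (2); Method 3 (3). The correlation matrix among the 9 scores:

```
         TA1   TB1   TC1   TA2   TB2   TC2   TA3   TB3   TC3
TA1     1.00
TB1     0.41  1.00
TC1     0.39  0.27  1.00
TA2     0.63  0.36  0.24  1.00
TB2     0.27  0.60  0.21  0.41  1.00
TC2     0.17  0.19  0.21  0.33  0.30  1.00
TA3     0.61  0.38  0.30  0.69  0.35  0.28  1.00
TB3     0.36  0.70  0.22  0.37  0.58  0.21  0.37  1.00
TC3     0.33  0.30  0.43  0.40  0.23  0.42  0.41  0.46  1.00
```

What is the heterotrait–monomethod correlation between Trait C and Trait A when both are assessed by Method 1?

0.39

Different traits, same method: r(TC1, TA1) = 0.39.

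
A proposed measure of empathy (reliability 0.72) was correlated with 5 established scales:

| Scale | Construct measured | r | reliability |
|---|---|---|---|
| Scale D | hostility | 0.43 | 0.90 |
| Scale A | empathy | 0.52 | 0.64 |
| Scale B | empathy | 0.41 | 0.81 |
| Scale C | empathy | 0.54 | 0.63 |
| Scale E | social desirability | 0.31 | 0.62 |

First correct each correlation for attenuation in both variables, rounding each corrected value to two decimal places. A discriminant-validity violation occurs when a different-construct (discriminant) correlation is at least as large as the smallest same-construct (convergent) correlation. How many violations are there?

0

Disattenuated r (r / √(r_scale · r_new)):
  Scale D (disc): 0.43 / √(0.90·0.72) = 0.53
  Scale A (conv): 0.52 / √(0.64·0.72) = 0.77
  Scale B (conv): 0.41 / √(0.81·0.72) = 0.54
  Scale C (conv): 0.54 / √(0.63·0.72) = 0.80
  Scale E (disc): 0.31 / √(0.62·0.72) = 0.46
Smallest convergent = 0.54. Discriminant values: 0.53, 0.46; count ≥ 0.54 → 0.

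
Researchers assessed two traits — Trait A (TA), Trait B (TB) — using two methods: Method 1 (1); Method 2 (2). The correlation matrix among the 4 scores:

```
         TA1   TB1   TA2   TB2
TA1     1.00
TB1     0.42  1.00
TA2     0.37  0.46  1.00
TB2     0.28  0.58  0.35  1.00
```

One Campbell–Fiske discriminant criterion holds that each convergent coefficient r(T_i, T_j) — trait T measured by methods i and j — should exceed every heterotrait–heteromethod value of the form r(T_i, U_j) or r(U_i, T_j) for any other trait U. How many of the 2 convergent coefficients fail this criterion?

1

Each convergent coefficient versus the relevant comparison correlations:
TA (methods 1·2): 0.37 vs {0.28, 0.46} → fail.
TB (methods 1·2): 0.58 vs {0.46, 0.28} → pass.
1 of 2 fail.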